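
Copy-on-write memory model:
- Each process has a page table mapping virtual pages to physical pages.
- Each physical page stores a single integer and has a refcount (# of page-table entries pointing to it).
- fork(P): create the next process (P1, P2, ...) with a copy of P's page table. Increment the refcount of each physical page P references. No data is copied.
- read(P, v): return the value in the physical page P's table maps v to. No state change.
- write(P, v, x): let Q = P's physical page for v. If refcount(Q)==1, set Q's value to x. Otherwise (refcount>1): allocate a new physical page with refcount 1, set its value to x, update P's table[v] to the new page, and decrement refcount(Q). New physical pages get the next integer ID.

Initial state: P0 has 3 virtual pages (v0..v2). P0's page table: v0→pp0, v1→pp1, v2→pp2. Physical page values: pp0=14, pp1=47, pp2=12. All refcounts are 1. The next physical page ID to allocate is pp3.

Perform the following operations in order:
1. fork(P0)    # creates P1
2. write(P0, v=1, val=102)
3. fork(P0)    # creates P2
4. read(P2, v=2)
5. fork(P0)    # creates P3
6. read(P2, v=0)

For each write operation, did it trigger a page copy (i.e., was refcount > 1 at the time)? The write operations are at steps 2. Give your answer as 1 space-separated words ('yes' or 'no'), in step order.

Op 1: fork(P0) -> P1. 3 ppages; refcounts: pp0:2 pp1:2 pp2:2
Op 2: write(P0, v1, 102). refcount(pp1)=2>1 -> COPY to pp3. 4 ppages; refcounts: pp0:2 pp1:1 pp2:2 pp3:1
Op 3: fork(P0) -> P2. 4 ppages; refcounts: pp0:3 pp1:1 pp2:3 pp3:2
Op 4: read(P2, v2) -> 12. No state change.
Op 5: fork(P0) -> P3. 4 ppages; refcounts: pp0:4 pp1:1 pp2:4 pp3:3
Op 6: read(P2, v0) -> 14. No state change.

yes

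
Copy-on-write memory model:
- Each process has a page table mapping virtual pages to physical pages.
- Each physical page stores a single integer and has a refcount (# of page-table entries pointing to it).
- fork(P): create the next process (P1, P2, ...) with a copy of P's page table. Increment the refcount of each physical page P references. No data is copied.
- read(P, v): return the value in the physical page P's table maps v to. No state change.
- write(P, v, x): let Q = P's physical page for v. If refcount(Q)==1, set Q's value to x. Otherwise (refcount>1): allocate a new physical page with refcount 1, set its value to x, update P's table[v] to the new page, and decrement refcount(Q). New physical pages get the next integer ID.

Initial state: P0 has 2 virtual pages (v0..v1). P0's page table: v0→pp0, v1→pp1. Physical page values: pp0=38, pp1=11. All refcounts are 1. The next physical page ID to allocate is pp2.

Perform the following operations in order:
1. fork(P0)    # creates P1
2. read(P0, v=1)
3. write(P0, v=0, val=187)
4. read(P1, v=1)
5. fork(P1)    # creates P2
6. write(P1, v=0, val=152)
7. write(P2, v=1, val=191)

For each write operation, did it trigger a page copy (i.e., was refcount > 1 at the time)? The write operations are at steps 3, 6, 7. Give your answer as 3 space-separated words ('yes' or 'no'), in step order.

Op 1: fork(P0) -> P1. 2 ppages; refcounts: pp0:2 pp1:2
Op 2: read(P0, v1) -> 11. No state change.
Op 3: write(P0, v0, 187). refcount(pp0)=2>1 -> COPY to pp2. 3 ppages; refcounts: pp0:1 pp1:2 pp2:1
Op 4: read(P1, v1) -> 11. No state change.
Op 5: fork(P1) -> P2. 3 ppages; refcounts: pp0:2 pp1:3 pp2:1
Op 6: write(P1, v0, 152). refcount(pp0)=2>1 -> COPY to pp3. 4 ppages; refcounts: pp0:1 pp1:3 pp2:1 pp3:1
Op 7: write(P2, v1, 191). refcount(pp1)=3>1 -> COPY to pp4. 5 ppages; refcounts: pp0:1 pp1:2 pp2:1 pp3:1 pp4:1

yes yes yes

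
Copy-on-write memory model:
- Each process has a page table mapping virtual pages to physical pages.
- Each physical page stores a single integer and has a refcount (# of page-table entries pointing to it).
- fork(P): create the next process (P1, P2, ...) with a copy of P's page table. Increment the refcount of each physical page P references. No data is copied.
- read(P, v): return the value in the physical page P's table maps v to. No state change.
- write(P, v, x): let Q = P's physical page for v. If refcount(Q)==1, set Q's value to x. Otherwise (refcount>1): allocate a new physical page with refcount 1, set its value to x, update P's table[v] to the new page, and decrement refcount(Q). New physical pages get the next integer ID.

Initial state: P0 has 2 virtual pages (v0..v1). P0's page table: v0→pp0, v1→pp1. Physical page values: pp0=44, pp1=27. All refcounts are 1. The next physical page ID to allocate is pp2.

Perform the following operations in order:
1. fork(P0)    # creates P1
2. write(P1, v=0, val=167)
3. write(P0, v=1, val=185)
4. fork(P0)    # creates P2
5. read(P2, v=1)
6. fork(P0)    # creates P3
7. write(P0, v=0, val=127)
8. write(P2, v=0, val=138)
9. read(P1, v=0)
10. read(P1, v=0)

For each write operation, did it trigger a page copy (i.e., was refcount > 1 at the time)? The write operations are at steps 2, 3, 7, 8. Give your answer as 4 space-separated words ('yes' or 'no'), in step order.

Op 1: fork(P0) -> P1. 2 ppages; refcounts: pp0:2 pp1:2
Op 2: write(P1, v0, 167). refcount(pp0)=2>1 -> COPY to pp2. 3 ppages; refcounts: pp0:1 pp1:2 pp2:1
Op 3: write(P0, v1, 185). refcount(pp1)=2>1 -> COPY to pp3. 4 ppages; refcounts: pp0:1 pp1:1 pp2:1 pp3:1
Op 4: fork(P0) -> P2. 4 ppages; refcounts: pp0:2 pp1:1 pp2:1 pp3:2
Op 5: read(P2, v1) -> 185. No state change.
Op 6: fork(P0) -> P3. 4 ppages; refcounts: pp0:3 pp1:1 pp2:1 pp3:3
Op 7: write(P0, v0, 127). refcount(pp0)=3>1 -> COPY to pp4. 5 ppages; refcounts: pp0:2 pp1:1 pp2:1 pp3:3 pp4:1
Op 8: write(P2, v0, 138). refcount(pp0)=2>1 -> COPY to pp5. 6 ppages; refcounts: pp0:1 pp1:1 pp2:1 pp3:3 pp4:1 pp5:1
Op 9: read(P1, v0) -> 167. No state change.
Op 10: read(P1, v0) -> 167. No state change.

yes yes yes yes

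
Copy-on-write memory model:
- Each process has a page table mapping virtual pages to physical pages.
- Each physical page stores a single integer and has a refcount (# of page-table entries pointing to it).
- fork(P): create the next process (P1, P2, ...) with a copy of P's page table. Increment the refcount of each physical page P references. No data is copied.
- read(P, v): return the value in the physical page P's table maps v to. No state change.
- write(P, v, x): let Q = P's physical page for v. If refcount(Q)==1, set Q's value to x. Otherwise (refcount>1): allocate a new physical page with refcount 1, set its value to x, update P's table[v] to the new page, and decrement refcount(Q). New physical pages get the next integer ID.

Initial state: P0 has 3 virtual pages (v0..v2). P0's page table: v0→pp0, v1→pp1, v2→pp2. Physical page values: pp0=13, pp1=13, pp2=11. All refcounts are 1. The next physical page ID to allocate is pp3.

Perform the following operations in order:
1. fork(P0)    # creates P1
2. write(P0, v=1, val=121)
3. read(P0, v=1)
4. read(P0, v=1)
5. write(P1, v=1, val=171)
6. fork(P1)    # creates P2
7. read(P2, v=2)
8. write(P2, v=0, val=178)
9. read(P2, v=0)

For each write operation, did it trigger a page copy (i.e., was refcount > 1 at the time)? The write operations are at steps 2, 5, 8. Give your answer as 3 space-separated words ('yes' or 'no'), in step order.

Op 1: fork(P0) -> P1. 3 ppages; refcounts: pp0:2 pp1:2 pp2:2
Op 2: write(P0, v1, 121). refcount(pp1)=2>1 -> COPY to pp3. 4 ppages; refcounts: pp0:2 pp1:1 pp2:2 pp3:1
Op 3: read(P0, v1) -> 121. No state change.
Op 4: read(P0, v1) -> 121. No state change.
Op 5: write(P1, v1, 171). refcount(pp1)=1 -> write in place. 4 ppages; refcounts: pp0:2 pp1:1 pp2:2 pp3:1
Op 6: fork(P1) -> P2. 4 ppages; refcounts: pp0:3 pp1:2 pp2:3 pp3:1
Op 7: read(P2, v2) -> 11. No state change.
Op 8: write(P2, v0, 178). refcount(pp0)=3>1 -> COPY to pp4. 5 ppages; refcounts: pp0:2 pp1:2 pp2:3 pp3:1 pp4:1
Op 9: read(P2, v0) -> 178. No state change.

yes no yes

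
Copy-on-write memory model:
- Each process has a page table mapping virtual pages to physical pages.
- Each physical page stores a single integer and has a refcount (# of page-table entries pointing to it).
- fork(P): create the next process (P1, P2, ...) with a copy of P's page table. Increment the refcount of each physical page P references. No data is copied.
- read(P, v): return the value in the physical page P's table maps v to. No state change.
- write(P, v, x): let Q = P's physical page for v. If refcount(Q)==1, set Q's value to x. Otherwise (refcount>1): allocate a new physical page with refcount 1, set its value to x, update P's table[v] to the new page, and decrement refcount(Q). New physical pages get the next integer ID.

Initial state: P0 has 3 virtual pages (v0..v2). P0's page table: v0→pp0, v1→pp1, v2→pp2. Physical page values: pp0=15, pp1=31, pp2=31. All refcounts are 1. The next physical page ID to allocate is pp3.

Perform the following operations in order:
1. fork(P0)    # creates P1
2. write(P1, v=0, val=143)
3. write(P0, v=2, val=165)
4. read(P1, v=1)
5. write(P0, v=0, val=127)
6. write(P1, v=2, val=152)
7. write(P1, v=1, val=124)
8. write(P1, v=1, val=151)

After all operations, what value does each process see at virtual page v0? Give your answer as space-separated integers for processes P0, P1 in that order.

Answer: 127 143

Derivation:
Op 1: fork(P0) -> P1. 3 ppages; refcounts: pp0:2 pp1:2 pp2:2
Op 2: write(P1, v0, 143). refcount(pp0)=2>1 -> COPY to pp3. 4 ppages; refcounts: pp0:1 pp1:2 pp2:2 pp3:1
Op 3: write(P0, v2, 165). refcount(pp2)=2>1 -> COPY to pp4. 5 ppages; refcounts: pp0:1 pp1:2 pp2:1 pp3:1 pp4:1
Op 4: read(P1, v1) -> 31. No state change.
Op 5: write(P0, v0, 127). refcount(pp0)=1 -> write in place. 5 ppages; refcounts: pp0:1 pp1:2 pp2:1 pp3:1 pp4:1
Op 6: write(P1, v2, 152). refcount(pp2)=1 -> write in place. 5 ppages; refcounts: pp0:1 pp1:2 pp2:1 pp3:1 pp4:1
Op 7: write(P1, v1, 124). refcount(pp1)=2>1 -> COPY to pp5. 6 ppages; refcounts: pp0:1 pp1:1 pp2:1 pp3:1 pp4:1 pp5:1
Op 8: write(P1, v1, 151). refcount(pp5)=1 -> write in place. 6 ppages; refcounts: pp0:1 pp1:1 pp2:1 pp3:1 pp4:1 pp5:1
P0: v0 -> pp0 = 127
P1: v0 -> pp3 = 143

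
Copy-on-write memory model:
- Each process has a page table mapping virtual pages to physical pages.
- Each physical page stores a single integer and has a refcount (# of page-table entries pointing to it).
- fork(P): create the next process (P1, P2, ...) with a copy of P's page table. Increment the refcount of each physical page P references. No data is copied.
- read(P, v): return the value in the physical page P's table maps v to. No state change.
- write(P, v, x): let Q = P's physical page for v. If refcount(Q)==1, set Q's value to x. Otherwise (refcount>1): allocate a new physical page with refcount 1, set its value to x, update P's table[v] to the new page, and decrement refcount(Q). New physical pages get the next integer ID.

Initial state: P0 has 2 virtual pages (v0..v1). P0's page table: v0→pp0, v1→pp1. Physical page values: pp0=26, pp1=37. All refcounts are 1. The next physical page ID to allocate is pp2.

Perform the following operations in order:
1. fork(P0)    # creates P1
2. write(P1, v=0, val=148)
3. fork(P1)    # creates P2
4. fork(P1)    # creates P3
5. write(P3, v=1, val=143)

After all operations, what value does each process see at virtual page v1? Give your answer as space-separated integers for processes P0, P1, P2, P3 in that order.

Op 1: fork(P0) -> P1. 2 ppages; refcounts: pp0:2 pp1:2
Op 2: write(P1, v0, 148). refcount(pp0)=2>1 -> COPY to pp2. 3 ppages; refcounts: pp0:1 pp1:2 pp2:1
Op 3: fork(P1) -> P2. 3 ppages; refcounts: pp0:1 pp1:3 pp2:2
Op 4: fork(P1) -> P3. 3 ppages; refcounts: pp0:1 pp1:4 pp2:3
Op 5: write(P3, v1, 143). refcount(pp1)=4>1 -> COPY to pp3. 4 ppages; refcounts: pp0:1 pp1:3 pp2:3 pp3:1
P0: v1 -> pp1 = 37
P1: v1 -> pp1 = 37
P2: v1 -> pp1 = 37
P3: v1 -> pp3 = 143

Answer: 37 37 37 143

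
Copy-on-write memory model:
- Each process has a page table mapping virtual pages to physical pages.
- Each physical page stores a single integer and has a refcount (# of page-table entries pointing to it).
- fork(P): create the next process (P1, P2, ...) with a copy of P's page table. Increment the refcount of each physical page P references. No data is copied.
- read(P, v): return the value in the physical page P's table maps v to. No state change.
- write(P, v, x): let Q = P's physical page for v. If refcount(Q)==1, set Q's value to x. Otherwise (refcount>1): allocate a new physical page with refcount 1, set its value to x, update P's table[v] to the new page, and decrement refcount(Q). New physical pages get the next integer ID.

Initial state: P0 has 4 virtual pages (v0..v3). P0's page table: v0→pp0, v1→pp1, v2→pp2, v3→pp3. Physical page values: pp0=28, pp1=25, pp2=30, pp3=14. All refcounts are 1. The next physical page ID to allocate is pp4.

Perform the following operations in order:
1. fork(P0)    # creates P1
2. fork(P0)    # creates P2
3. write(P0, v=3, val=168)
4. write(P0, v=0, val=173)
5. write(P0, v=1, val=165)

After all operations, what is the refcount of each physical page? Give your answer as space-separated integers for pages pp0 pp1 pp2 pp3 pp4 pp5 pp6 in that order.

Answer: 2 2 3 2 1 1 1

Derivation:
Op 1: fork(P0) -> P1. 4 ppages; refcounts: pp0:2 pp1:2 pp2:2 pp3:2
Op 2: fork(P0) -> P2. 4 ppages; refcounts: pp0:3 pp1:3 pp2:3 pp3:3
Op 3: write(P0, v3, 168). refcount(pp3)=3>1 -> COPY to pp4. 5 ppages; refcounts: pp0:3 pp1:3 pp2:3 pp3:2 pp4:1
Op 4: write(P0, v0, 173). refcount(pp0)=3>1 -> COPY to pp5. 6 ppages; refcounts: pp0:2 pp1:3 pp2:3 pp3:2 pp4:1 pp5:1
Op 5: write(P0, v1, 165). refcount(pp1)=3>1 -> COPY to pp6. 7 ppages; refcounts: pp0:2 pp1:2 pp2:3 pp3:2 pp4:1 pp5:1 pp6:1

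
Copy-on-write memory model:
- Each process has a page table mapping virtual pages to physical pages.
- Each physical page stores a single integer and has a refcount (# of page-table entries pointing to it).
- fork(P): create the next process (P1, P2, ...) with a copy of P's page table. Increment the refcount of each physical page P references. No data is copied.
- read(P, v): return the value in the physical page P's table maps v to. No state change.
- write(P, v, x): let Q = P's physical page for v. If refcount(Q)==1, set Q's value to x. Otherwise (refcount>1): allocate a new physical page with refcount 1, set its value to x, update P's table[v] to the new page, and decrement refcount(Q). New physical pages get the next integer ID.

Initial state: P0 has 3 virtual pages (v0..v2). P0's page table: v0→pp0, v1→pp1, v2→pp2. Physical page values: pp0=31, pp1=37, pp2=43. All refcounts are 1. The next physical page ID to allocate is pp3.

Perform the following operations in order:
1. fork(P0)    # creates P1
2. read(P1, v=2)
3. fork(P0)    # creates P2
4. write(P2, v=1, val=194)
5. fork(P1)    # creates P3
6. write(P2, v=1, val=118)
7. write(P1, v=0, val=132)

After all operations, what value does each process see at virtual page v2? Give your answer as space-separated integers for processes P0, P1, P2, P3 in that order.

Op 1: fork(P0) -> P1. 3 ppages; refcounts: pp0:2 pp1:2 pp2:2
Op 2: read(P1, v2) -> 43. No state change.
Op 3: fork(P0) -> P2. 3 ppages; refcounts: pp0:3 pp1:3 pp2:3
Op 4: write(P2, v1, 194). refcount(pp1)=3>1 -> COPY to pp3. 4 ppages; refcounts: pp0:3 pp1:2 pp2:3 pp3:1
Op 5: fork(P1) -> P3. 4 ppages; refcounts: pp0:4 pp1:3 pp2:4 pp3:1
Op 6: write(P2, v1, 118). refcount(pp3)=1 -> write in place. 4 ppages; refcounts: pp0:4 pp1:3 pp2:4 pp3:1
Op 7: write(P1, v0, 132). refcount(pp0)=4>1 -> COPY to pp4. 5 ppages; refcounts: pp0:3 pp1:3 pp2:4 pp3:1 pp4:1
P0: v2 -> pp2 = 43
P1: v2 -> pp2 = 43
P2: v2 -> pp2 = 43
P3: v2 -> pp2 = 43

Answer: 43 43 43 43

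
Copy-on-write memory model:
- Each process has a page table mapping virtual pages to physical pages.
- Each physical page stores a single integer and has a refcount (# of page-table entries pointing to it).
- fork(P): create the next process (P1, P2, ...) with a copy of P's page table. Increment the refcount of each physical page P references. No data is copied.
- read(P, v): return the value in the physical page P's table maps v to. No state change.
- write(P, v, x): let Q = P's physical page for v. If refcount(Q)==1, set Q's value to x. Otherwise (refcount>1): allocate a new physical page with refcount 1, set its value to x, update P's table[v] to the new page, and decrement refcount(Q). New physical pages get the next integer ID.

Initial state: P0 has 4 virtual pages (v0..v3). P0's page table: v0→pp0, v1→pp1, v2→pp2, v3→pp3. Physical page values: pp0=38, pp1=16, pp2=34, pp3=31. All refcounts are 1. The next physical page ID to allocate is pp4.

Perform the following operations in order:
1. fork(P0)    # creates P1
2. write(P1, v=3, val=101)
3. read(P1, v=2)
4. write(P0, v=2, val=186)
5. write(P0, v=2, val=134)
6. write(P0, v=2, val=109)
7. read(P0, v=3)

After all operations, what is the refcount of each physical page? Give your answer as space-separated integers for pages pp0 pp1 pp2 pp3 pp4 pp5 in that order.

Answer: 2 2 1 1 1 1

Derivation:
Op 1: fork(P0) -> P1. 4 ppages; refcounts: pp0:2 pp1:2 pp2:2 pp3:2
Op 2: write(P1, v3, 101). refcount(pp3)=2>1 -> COPY to pp4. 5 ppages; refcounts: pp0:2 pp1:2 pp2:2 pp3:1 pp4:1
Op 3: read(P1, v2) -> 34. No state change.
Op 4: write(P0, v2, 186). refcount(pp2)=2>1 -> COPY to pp5. 6 ppages; refcounts: pp0:2 pp1:2 pp2:1 pp3:1 pp4:1 pp5:1
Op 5: write(P0, v2, 134). refcount(pp5)=1 -> write in place. 6 ppages; refcounts: pp0:2 pp1:2 pp2:1 pp3:1 pp4:1 pp5:1
Op 6: write(P0, v2, 109). refcount(pp5)=1 -> write in place. 6 ppages; refcounts: pp0:2 pp1:2 pp2:1 pp3:1 pp4:1 pp5:1
Op 7: read(P0, v3) -> 31. No state change.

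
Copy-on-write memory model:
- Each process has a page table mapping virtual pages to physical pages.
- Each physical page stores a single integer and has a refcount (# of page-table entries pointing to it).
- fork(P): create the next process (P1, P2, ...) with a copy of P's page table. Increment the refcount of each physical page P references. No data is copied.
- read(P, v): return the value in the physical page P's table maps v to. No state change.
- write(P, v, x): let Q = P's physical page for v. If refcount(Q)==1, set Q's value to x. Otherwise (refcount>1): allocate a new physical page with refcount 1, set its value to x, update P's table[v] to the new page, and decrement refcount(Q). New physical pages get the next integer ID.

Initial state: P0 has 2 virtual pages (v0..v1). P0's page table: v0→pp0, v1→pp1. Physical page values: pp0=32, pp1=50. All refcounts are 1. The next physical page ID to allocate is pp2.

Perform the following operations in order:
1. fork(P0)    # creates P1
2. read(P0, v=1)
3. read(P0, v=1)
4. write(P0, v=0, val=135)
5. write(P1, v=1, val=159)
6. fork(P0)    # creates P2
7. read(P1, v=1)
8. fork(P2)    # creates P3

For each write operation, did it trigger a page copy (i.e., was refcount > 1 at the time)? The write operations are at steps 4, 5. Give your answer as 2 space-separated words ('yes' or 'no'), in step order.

Op 1: fork(P0) -> P1. 2 ppages; refcounts: pp0:2 pp1:2
Op 2: read(P0, v1) -> 50. No state change.
Op 3: read(P0, v1) -> 50. No state change.
Op 4: write(P0, v0, 135). refcount(pp0)=2>1 -> COPY to pp2. 3 ppages; refcounts: pp0:1 pp1:2 pp2:1
Op 5: write(P1, v1, 159). refcount(pp1)=2>1 -> COPY to pp3. 4 ppages; refcounts: pp0:1 pp1:1 pp2:1 pp3:1
Op 6: fork(P0) -> P2. 4 ppages; refcounts: pp0:1 pp1:2 pp2:2 pp3:1
Op 7: read(P1, v1) -> 159. No state change.
Op 8: fork(P2) -> P3. 4 ppages; refcounts: pp0:1 pp1:3 pp2:3 pp3:1

yes yes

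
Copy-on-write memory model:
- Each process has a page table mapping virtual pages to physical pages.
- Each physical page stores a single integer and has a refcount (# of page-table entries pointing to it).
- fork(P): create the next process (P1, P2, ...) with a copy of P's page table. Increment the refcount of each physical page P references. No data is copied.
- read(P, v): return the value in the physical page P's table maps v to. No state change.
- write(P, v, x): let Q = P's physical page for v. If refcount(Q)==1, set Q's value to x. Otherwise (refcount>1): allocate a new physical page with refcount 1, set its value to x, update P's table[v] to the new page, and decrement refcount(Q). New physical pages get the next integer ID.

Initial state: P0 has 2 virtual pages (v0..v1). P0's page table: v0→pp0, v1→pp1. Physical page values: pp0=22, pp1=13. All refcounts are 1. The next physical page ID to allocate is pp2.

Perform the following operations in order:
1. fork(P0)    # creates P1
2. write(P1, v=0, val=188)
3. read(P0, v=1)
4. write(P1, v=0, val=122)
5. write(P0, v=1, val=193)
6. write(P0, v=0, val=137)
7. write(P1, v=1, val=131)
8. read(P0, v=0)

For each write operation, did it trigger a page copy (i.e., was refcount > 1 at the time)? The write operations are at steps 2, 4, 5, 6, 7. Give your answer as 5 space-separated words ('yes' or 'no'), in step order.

Op 1: fork(P0) -> P1. 2 ppages; refcounts: pp0:2 pp1:2
Op 2: write(P1, v0, 188). refcount(pp0)=2>1 -> COPY to pp2. 3 ppages; refcounts: pp0:1 pp1:2 pp2:1
Op 3: read(P0, v1) -> 13. No state change.
Op 4: write(P1, v0, 122). refcount(pp2)=1 -> write in place. 3 ppages; refcounts: pp0:1 pp1:2 pp2:1
Op 5: write(P0, v1, 193). refcount(pp1)=2>1 -> COPY to pp3. 4 ppages; refcounts: pp0:1 pp1:1 pp2:1 pp3:1
Op 6: write(P0, v0, 137). refcount(pp0)=1 -> write in place. 4 ppages; refcounts: pp0:1 pp1:1 pp2:1 pp3:1
Op 7: write(P1, v1, 131). refcount(pp1)=1 -> write in place. 4 ppages; refcounts: pp0:1 pp1:1 pp2:1 pp3:1
Op 8: read(P0, v0) -> 137. No state change.

yes no yes no no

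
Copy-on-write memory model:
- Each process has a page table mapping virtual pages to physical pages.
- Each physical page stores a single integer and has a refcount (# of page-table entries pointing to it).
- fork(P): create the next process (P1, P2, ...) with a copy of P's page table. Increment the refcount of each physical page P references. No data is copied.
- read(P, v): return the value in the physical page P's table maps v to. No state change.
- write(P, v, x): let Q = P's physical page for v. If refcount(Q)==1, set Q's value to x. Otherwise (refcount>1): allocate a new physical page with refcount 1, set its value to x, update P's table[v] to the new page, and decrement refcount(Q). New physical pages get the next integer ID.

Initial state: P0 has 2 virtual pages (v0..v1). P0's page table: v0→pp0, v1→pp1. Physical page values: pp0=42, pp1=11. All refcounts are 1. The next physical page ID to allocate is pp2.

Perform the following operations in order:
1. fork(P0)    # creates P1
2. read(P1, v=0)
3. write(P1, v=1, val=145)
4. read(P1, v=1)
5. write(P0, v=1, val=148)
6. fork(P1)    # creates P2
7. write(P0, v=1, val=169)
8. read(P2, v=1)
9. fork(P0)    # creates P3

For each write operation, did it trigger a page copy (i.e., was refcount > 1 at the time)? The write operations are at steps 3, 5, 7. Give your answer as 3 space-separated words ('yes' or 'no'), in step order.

Op 1: fork(P0) -> P1. 2 ppages; refcounts: pp0:2 pp1:2
Op 2: read(P1, v0) -> 42. No state change.
Op 3: write(P1, v1, 145). refcount(pp1)=2>1 -> COPY to pp2. 3 ppages; refcounts: pp0:2 pp1:1 pp2:1
Op 4: read(P1, v1) -> 145. No state change.
Op 5: write(P0, v1, 148). refcount(pp1)=1 -> write in place. 3 ppages; refcounts: pp0:2 pp1:1 pp2:1
Op 6: fork(P1) -> P2. 3 ppages; refcounts: pp0:3 pp1:1 pp2:2
Op 7: write(P0, v1, 169). refcount(pp1)=1 -> write in place. 3 ppages; refcounts: pp0:3 pp1:1 pp2:2
Op 8: read(P2, v1) -> 145. No state change.
Op 9: fork(P0) -> P3. 3 ppages; refcounts: pp0:4 pp1:2 pp2:2

yes no no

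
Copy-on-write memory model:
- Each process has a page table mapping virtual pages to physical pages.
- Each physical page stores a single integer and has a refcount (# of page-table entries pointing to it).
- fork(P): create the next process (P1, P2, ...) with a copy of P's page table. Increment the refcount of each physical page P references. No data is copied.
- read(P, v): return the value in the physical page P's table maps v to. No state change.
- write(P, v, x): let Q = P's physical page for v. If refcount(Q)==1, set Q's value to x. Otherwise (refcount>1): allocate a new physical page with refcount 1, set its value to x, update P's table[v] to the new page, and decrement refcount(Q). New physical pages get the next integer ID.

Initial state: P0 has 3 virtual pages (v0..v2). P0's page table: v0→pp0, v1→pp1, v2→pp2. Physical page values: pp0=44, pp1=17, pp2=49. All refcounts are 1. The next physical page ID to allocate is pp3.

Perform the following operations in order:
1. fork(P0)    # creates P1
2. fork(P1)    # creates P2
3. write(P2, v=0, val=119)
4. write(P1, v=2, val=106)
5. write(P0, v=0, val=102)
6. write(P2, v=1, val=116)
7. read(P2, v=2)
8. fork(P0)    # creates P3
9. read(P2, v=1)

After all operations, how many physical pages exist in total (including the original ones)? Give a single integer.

Answer: 7

Derivation:
Op 1: fork(P0) -> P1. 3 ppages; refcounts: pp0:2 pp1:2 pp2:2
Op 2: fork(P1) -> P2. 3 ppages; refcounts: pp0:3 pp1:3 pp2:3
Op 3: write(P2, v0, 119). refcount(pp0)=3>1 -> COPY to pp3. 4 ppages; refcounts: pp0:2 pp1:3 pp2:3 pp3:1
Op 4: write(P1, v2, 106). refcount(pp2)=3>1 -> COPY to pp4. 5 ppages; refcounts: pp0:2 pp1:3 pp2:2 pp3:1 pp4:1
Op 5: write(P0, v0, 102). refcount(pp0)=2>1 -> COPY to pp5. 6 ppages; refcounts: pp0:1 pp1:3 pp2:2 pp3:1 pp4:1 pp5:1
Op 6: write(P2, v1, 116). refcount(pp1)=3>1 -> COPY to pp6. 7 ppages; refcounts: pp0:1 pp1:2 pp2:2 pp3:1 pp4:1 pp5:1 pp6:1
Op 7: read(P2, v2) -> 49. No state change.
Op 8: fork(P0) -> P3. 7 ppages; refcounts: pp0:1 pp1:3 pp2:3 pp3:1 pp4:1 pp5:2 pp6:1
Op 9: read(P2, v1) -> 116. No state change.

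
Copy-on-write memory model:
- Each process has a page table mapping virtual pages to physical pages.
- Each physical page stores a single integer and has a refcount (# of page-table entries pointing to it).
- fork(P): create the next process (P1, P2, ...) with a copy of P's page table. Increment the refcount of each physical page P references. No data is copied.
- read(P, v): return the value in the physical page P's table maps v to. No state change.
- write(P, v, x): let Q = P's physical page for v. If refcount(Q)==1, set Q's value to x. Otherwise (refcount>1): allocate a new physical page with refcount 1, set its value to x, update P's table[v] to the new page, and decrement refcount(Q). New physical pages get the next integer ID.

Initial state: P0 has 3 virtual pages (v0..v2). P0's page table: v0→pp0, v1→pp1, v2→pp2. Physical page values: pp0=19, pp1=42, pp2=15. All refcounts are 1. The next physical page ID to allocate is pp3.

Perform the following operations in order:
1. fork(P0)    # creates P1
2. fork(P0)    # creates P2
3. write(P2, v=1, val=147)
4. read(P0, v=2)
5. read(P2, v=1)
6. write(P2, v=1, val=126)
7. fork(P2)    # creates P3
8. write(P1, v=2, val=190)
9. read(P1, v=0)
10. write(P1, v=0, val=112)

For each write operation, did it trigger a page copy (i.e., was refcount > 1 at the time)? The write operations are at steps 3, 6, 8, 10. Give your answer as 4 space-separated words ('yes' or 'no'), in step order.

Op 1: fork(P0) -> P1. 3 ppages; refcounts: pp0:2 pp1:2 pp2:2
Op 2: fork(P0) -> P2. 3 ppages; refcounts: pp0:3 pp1:3 pp2:3
Op 3: write(P2, v1, 147). refcount(pp1)=3>1 -> COPY to pp3. 4 ppages; refcounts: pp0:3 pp1:2 pp2:3 pp3:1
Op 4: read(P0, v2) -> 15. No state change.
Op 5: read(P2, v1) -> 147. No state change.
Op 6: write(P2, v1, 126). refcount(pp3)=1 -> write in place. 4 ppages; refcounts: pp0:3 pp1:2 pp2:3 pp3:1
Op 7: fork(P2) -> P3. 4 ppages; refcounts: pp0:4 pp1:2 pp2:4 pp3:2
Op 8: write(P1, v2, 190). refcount(pp2)=4>1 -> COPY to pp4. 5 ppages; refcounts: pp0:4 pp1:2 pp2:3 pp3:2 pp4:1
Op 9: read(P1, v0) -> 19. No state change.
Op 10: write(P1, v0, 112). refcount(pp0)=4>1 -> COPY to pp5. 6 ppages; refcounts: pp0:3 pp1:2 pp2:3 pp3:2 pp4:1 pp5:1

yes no yes yes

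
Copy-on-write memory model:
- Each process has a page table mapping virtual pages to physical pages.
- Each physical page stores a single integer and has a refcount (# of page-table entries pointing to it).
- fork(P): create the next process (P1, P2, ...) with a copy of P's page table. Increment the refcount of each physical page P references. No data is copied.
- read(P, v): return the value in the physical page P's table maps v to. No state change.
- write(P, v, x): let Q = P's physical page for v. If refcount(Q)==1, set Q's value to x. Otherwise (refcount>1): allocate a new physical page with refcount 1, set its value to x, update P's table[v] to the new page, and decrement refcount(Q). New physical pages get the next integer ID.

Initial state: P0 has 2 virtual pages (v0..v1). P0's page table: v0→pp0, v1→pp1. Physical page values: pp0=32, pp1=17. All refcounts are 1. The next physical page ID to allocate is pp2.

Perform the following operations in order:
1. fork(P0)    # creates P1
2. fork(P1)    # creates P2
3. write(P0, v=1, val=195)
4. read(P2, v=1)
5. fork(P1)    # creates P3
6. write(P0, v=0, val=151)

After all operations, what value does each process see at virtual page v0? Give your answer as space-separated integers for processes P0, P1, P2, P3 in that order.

Answer: 151 32 32 32

Derivation:
Op 1: fork(P0) -> P1. 2 ppages; refcounts: pp0:2 pp1:2
Op 2: fork(P1) -> P2. 2 ppages; refcounts: pp0:3 pp1:3
Op 3: write(P0, v1, 195). refcount(pp1)=3>1 -> COPY to pp2. 3 ppages; refcounts: pp0:3 pp1:2 pp2:1
Op 4: read(P2, v1) -> 17. No state change.
Op 5: fork(P1) -> P3. 3 ppages; refcounts: pp0:4 pp1:3 pp2:1
Op 6: write(P0, v0, 151). refcount(pp0)=4>1 -> COPY to pp3. 4 ppages; refcounts: pp0:3 pp1:3 pp2:1 pp3:1
P0: v0 -> pp3 = 151
P1: v0 -> pp0 = 32
P2: v0 -> pp0 = 32
P3: v0 -> pp0 = 32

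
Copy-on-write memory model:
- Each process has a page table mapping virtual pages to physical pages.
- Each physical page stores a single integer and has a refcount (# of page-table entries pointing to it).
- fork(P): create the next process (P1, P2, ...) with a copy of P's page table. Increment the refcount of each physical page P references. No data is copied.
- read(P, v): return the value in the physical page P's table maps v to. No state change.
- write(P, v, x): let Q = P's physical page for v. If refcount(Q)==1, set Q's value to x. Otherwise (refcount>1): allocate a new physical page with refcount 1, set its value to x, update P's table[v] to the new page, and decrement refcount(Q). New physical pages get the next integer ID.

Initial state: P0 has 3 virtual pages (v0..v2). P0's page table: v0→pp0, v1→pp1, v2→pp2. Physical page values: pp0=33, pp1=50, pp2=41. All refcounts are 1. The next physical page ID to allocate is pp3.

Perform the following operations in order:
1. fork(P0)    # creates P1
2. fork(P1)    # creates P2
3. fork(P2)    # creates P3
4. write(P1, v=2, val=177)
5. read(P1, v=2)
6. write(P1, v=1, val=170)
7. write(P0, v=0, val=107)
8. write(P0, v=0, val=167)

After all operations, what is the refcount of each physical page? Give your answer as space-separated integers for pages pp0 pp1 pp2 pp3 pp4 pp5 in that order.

Answer: 3 3 3 1 1 1

Derivation:
Op 1: fork(P0) -> P1. 3 ppages; refcounts: pp0:2 pp1:2 pp2:2
Op 2: fork(P1) -> P2. 3 ppages; refcounts: pp0:3 pp1:3 pp2:3
Op 3: fork(P2) -> P3. 3 ppages; refcounts: pp0:4 pp1:4 pp2:4
Op 4: write(P1, v2, 177). refcount(pp2)=4>1 -> COPY to pp3. 4 ppages; refcounts: pp0:4 pp1:4 pp2:3 pp3:1
Op 5: read(P1, v2) -> 177. No state change.
Op 6: write(P1, v1, 170). refcount(pp1)=4>1 -> COPY to pp4. 5 ppages; refcounts: pp0:4 pp1:3 pp2:3 pp3:1 pp4:1
Op 7: write(P0, v0, 107). refcount(pp0)=4>1 -> COPY to pp5. 6 ppages; refcounts: pp0:3 pp1:3 pp2:3 pp3:1 pp4:1 pp5:1
Op 8: write(P0, v0, 167). refcount(pp5)=1 -> write in place. 6 ppages; refcounts: pp0:3 pp1:3 pp2:3 pp3:1 pp4:1 pp5:1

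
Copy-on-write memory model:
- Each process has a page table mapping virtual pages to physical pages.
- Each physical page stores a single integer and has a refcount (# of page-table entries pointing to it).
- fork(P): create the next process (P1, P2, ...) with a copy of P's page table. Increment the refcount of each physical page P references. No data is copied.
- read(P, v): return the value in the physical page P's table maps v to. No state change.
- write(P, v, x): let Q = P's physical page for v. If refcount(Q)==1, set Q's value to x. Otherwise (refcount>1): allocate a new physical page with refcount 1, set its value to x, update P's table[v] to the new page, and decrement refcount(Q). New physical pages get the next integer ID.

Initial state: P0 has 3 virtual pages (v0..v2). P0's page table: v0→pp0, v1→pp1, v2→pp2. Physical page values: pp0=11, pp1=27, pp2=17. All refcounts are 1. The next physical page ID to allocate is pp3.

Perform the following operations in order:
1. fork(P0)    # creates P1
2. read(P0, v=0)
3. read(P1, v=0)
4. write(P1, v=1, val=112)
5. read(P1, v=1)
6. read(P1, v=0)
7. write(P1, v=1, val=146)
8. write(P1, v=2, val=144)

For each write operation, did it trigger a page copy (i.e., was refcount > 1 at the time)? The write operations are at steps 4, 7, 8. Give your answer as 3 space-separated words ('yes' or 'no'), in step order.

Op 1: fork(P0) -> P1. 3 ppages; refcounts: pp0:2 pp1:2 pp2:2
Op 2: read(P0, v0) -> 11. No state change.
Op 3: read(P1, v0) -> 11. No state change.
Op 4: write(P1, v1, 112). refcount(pp1)=2>1 -> COPY to pp3. 4 ppages; refcounts: pp0:2 pp1:1 pp2:2 pp3:1
Op 5: read(P1, v1) -> 112. No state change.
Op 6: read(P1, v0) -> 11. No state change.
Op 7: write(P1, v1, 146). refcount(pp3)=1 -> write in place. 4 ppages; refcounts: pp0:2 pp1:1 pp2:2 pp3:1
Op 8: write(P1, v2, 144). refcount(pp2)=2>1 -> COPY to pp4. 5 ppages; refcounts: pp0:2 pp1:1 pp2:1 pp3:1 pp4:1

yes no yes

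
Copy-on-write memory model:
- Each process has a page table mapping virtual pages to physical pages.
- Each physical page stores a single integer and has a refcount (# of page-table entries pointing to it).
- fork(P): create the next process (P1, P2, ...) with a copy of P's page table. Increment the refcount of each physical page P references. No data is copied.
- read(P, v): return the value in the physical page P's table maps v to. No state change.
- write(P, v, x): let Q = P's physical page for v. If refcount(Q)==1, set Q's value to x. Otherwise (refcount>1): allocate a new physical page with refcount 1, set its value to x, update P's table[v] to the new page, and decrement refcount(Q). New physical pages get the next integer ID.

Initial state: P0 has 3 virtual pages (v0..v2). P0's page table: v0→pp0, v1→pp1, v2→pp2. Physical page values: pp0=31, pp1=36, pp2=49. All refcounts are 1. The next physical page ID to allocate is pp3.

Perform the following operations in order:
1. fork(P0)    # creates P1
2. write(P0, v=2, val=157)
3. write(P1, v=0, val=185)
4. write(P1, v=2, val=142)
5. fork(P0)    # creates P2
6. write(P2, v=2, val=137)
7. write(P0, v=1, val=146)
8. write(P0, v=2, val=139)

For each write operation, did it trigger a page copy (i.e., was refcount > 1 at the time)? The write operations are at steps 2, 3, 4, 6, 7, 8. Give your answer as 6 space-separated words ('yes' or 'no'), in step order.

Op 1: fork(P0) -> P1. 3 ppages; refcounts: pp0:2 pp1:2 pp2:2
Op 2: write(P0, v2, 157). refcount(pp2)=2>1 -> COPY to pp3. 4 ppages; refcounts: pp0:2 pp1:2 pp2:1 pp3:1
Op 3: write(P1, v0, 185). refcount(pp0)=2>1 -> COPY to pp4. 5 ppages; refcounts: pp0:1 pp1:2 pp2:1 pp3:1 pp4:1
Op 4: write(P1, v2, 142). refcount(pp2)=1 -> write in place. 5 ppages; refcounts: pp0:1 pp1:2 pp2:1 pp3:1 pp4:1
Op 5: fork(P0) -> P2. 5 ppages; refcounts: pp0:2 pp1:3 pp2:1 pp3:2 pp4:1
Op 6: write(P2, v2, 137). refcount(pp3)=2>1 -> COPY to pp5. 6 ppages; refcounts: pp0:2 pp1:3 pp2:1 pp3:1 pp4:1 pp5:1
Op 7: write(P0, v1, 146). refcount(pp1)=3>1 -> COPY to pp6. 7 ppages; refcounts: pp0:2 pp1:2 pp2:1 pp3:1 pp4:1 pp5:1 pp6:1
Op 8: write(P0, v2, 139). refcount(pp3)=1 -> write in place. 7 ppages; refcounts: pp0:2 pp1:2 pp2:1 pp3:1 pp4:1 pp5:1 pp6:1

yes yes no yes yes no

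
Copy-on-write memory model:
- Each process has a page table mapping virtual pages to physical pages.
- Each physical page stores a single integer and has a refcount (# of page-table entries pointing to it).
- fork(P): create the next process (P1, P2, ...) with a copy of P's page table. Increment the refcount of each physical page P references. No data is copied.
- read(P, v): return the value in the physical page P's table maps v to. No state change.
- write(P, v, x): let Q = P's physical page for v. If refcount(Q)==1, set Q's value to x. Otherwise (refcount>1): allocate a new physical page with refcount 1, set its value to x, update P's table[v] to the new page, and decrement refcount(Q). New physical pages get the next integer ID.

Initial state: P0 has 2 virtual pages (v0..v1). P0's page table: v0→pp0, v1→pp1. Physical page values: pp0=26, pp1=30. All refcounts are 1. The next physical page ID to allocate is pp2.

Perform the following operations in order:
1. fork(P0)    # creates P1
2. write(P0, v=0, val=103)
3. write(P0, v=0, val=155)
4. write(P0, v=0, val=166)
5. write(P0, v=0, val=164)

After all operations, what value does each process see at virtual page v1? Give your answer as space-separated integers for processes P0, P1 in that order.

Answer: 30 30

Derivation:
Op 1: fork(P0) -> P1. 2 ppages; refcounts: pp0:2 pp1:2
Op 2: write(P0, v0, 103). refcount(pp0)=2>1 -> COPY to pp2. 3 ppages; refcounts: pp0:1 pp1:2 pp2:1
Op 3: write(P0, v0, 155). refcount(pp2)=1 -> write in place. 3 ppages; refcounts: pp0:1 pp1:2 pp2:1
Op 4: write(P0, v0, 166). refcount(pp2)=1 -> write in place. 3 ppages; refcounts: pp0:1 pp1:2 pp2:1
Op 5: write(P0, v0, 164). refcount(pp2)=1 -> write in place. 3 ppages; refcounts: pp0:1 pp1:2 pp2:1
P0: v1 -> pp1 = 30
P1: v1 -> pp1 = 30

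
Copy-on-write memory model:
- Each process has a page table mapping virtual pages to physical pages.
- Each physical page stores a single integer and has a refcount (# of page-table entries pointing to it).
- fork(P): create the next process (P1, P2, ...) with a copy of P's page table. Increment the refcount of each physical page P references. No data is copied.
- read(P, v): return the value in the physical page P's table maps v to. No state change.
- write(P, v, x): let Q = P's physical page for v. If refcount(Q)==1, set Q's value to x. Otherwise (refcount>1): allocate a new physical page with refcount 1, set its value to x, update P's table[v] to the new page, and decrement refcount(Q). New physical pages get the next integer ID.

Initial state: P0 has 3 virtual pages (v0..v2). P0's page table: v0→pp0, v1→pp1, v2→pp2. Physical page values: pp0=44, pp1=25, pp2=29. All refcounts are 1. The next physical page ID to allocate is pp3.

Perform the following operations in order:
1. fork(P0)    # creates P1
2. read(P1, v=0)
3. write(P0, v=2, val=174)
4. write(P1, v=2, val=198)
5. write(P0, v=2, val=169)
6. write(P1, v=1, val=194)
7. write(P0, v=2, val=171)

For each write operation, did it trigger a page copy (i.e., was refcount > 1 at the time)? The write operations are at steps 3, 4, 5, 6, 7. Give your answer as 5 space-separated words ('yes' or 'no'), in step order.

Op 1: fork(P0) -> P1. 3 ppages; refcounts: pp0:2 pp1:2 pp2:2
Op 2: read(P1, v0) -> 44. No state change.
Op 3: write(P0, v2, 174). refcount(pp2)=2>1 -> COPY to pp3. 4 ppages; refcounts: pp0:2 pp1:2 pp2:1 pp3:1
Op 4: write(P1, v2, 198). refcount(pp2)=1 -> write in place. 4 ppages; refcounts: pp0:2 pp1:2 pp2:1 pp3:1
Op 5: write(P0, v2, 169). refcount(pp3)=1 -> write in place. 4 ppages; refcounts: pp0:2 pp1:2 pp2:1 pp3:1
Op 6: write(P1, v1, 194). refcount(pp1)=2>1 -> COPY to pp4. 5 ppages; refcounts: pp0:2 pp1:1 pp2:1 pp3:1 pp4:1
Op 7: write(P0, v2, 171). refcount(pp3)=1 -> write in place. 5 ppages; refcounts: pp0:2 pp1:1 pp2:1 pp3:1 pp4:1

yes no no yes no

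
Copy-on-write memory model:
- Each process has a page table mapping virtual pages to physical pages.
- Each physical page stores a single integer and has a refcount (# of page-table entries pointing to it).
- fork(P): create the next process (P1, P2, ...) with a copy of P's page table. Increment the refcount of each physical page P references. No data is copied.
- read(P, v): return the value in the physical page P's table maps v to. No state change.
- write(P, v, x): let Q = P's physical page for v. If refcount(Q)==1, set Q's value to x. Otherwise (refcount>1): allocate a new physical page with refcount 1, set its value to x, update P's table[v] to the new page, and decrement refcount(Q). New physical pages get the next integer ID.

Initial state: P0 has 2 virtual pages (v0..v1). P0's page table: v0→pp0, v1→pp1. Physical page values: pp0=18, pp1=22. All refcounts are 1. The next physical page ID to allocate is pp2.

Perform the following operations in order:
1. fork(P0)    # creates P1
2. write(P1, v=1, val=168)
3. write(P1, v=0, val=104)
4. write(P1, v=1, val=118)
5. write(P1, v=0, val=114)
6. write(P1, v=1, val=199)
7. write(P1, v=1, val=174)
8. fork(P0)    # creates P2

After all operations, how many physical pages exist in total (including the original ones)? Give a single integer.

Op 1: fork(P0) -> P1. 2 ppages; refcounts: pp0:2 pp1:2
Op 2: write(P1, v1, 168). refcount(pp1)=2>1 -> COPY to pp2. 3 ppages; refcounts: pp0:2 pp1:1 pp2:1
Op 3: write(P1, v0, 104). refcount(pp0)=2>1 -> COPY to pp3. 4 ppages; refcounts: pp0:1 pp1:1 pp2:1 pp3:1
Op 4: write(P1, v1, 118). refcount(pp2)=1 -> write in place. 4 ppages; refcounts: pp0:1 pp1:1 pp2:1 pp3:1
Op 5: write(P1, v0, 114). refcount(pp3)=1 -> write in place. 4 ppages; refcounts: pp0:1 pp1:1 pp2:1 pp3:1
Op 6: write(P1, v1, 199). refcount(pp2)=1 -> write in place. 4 ppages; refcounts: pp0:1 pp1:1 pp2:1 pp3:1
Op 7: write(P1, v1, 174). refcount(pp2)=1 -> write in place. 4 ppages; refcounts: pp0:1 pp1:1 pp2:1 pp3:1
Op 8: fork(P0) -> P2. 4 ppages; refcounts: pp0:2 pp1:2 pp2:1 pp3:1

Answer: 4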